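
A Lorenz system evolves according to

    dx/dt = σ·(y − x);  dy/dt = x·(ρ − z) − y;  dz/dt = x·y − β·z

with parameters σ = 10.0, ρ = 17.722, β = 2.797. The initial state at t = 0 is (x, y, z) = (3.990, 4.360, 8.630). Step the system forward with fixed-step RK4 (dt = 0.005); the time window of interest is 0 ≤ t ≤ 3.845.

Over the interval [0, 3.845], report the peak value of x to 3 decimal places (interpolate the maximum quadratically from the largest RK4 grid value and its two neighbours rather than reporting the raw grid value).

t=0.000: state=(3.990, 4.360, 8.630)
step 1 (dt=0.005): k1=(3.700, 31.917, -6.742), k2=(4.405, 31.989, -6.335), k3=(4.390, 32.001, -6.329), k4=(5.081, 32.084, -5.916); state += dt/6·(k1+2k2+2k3+k4)
t=0.005: state=(4.012, 4.520, 8.598)
t=0.010: state=(4.041, 4.681, 8.571)
t=0.015: state=(4.076, 4.843, 8.548)
continuing one RK4 step at a time; state shown every 40 steps (Δt=0.2):
t=0.200: state=(8.472, 11.713, 12.988)
t=0.400: state=(9.178, 5.745, 23.152)
t=0.600: state=(3.296, 2.022, 15.758)
t=0.800: state=(3.333, 4.384, 10.398)
t=1.000: state=(7.420, 10.289, 12.194)
t=1.200: state=(9.711, 7.649, 22.274)
t=1.400: state=(4.272, 2.600, 17.029)
t=1.600: state=(3.729, 4.588, 11.587)
t=1.800: state=(7.276, 9.741, 12.841)
t=2.000: state=(9.396, 7.859, 21.363)
t=2.200: state=(4.802, 3.238, 17.247)
t=2.400: state=(4.276, 5.113, 12.355)
t=2.600: state=(7.538, 9.617, 13.996)
t=2.800: state=(8.831, 7.330, 20.734)
t=3.000: state=(5.017, 3.809, 16.887)
t=3.200: state=(4.880, 5.803, 12.902)
t=3.400: state=(7.901, 9.514, 15.323)
t=3.600: state=(8.169, 6.631, 20.116)
t=3.800: state=(5.126, 4.347, 16.318)
t=3.845: state=(4.882, 4.575, 15.325)
largest grid value and its neighbours: x(0.310)=10.83165, x(0.315)=10.83479, x(0.320)=10.82582
parabola through these three points peaks at t≈0.314 with x≈10.83515

max x = 10.835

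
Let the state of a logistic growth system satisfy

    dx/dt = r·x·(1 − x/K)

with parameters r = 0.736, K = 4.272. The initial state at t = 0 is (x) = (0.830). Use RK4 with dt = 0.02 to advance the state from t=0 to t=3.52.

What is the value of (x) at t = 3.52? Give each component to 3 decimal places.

(x) = (3.259)

t=0.000: state=(0.830)
step 1 (dt=0.02): k1=(0.492), k2=(0.494), k3=(0.494), k4=(0.497); state += dt/6·(k1+2k2+2k3+k4)
t=0.020: state=(0.840)
t=0.040: state=(0.850)
t=0.060: state=(0.860)
continuing one RK4 step at a time; state shown every 10 steps (Δt=0.2):
t=0.200: state=(0.933)
t=0.400: state=(1.045)
t=0.600: state=(1.165)
t=0.800: state=(1.294)
t=1.000: state=(1.430)
t=1.200: state=(1.574)
t=1.400: state=(1.723)
t=1.600: state=(1.876)
t=1.800: state=(2.032)
t=2.000: state=(2.189)
t=2.200: state=(2.346)
t=2.400: state=(2.500)
t=2.600: state=(2.650)
t=2.800: state=(2.796)
t=3.000: state=(2.934)
t=3.200: state=(3.066)
t=3.400: state=(3.189)
t=3.520: state=(3.259)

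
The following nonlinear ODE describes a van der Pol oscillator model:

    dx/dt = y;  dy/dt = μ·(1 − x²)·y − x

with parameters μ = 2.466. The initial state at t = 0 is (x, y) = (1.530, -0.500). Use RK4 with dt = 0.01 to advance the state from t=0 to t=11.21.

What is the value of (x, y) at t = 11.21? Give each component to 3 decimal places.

(x, y) = (-1.871, 0.290)

t=0.000: state=(1.530, -0.500)
step 1 (dt=0.01): k1=(-0.500, 0.123), k2=(-0.499, 0.114), k3=(-0.499, 0.115), k4=(-0.499, 0.106); state += dt/6·(k1+2k2+2k3+k4)
t=0.010: state=(1.525, -0.499)
t=0.020: state=(1.520, -0.498)
t=0.030: state=(1.515, -0.497)
continuing one RK4 step at a time; state shown every 50 steps (Δt=0.5):
t=0.500: state=(1.270, -0.582)
t=1.000: state=(0.903, -0.960)
t=1.500: state=(0.124, -2.566)
t=2.000: state=(-1.709, -2.598)
t=2.500: state=(-2.006, 0.185)
t=3.000: state=(-1.879, 0.288)
t=3.500: state=(-1.724, 0.333)
t=4.000: state=(-1.543, 0.401)
t=4.500: state=(-1.314, 0.529)
t=5.000: state=(-0.985, 0.842)
t=5.500: state=(-0.340, 2.035)
t=6.000: state=(1.401, 3.823)
t=6.500: state=(2.019, -0.098)
t=7.000: state=(1.905, -0.279)
t=7.500: state=(1.754, -0.323)
t=8.000: state=(1.578, -0.386)
t=8.500: state=(1.361, -0.498)
t=9.000: state=(1.058, -0.757)
t=9.500: state=(0.507, -1.657)
t=10.000: state=(-1.019, -4.382)
t=10.500: state=(-2.021, -0.071)
t=11.000: state=(-1.930, 0.270)
t=11.210: state=(-1.871, 0.290)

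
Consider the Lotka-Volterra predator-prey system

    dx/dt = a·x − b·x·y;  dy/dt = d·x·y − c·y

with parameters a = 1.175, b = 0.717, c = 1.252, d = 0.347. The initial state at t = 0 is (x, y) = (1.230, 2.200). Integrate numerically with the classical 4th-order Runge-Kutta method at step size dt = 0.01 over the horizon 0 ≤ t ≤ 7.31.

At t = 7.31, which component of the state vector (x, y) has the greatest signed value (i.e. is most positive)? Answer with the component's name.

largest component: x

t=0.000: state=(1.230, 2.200)
step 1 (dt=0.01): k1=(-0.495, -1.815), k2=(-0.486, -1.810), k3=(-0.486, -1.810), k4=(-0.477, -1.804); state += dt/6·(k1+2k2+2k3+k4)
t=0.010: state=(1.225, 2.182)
t=0.020: state=(1.220, 2.164)
t=0.030: state=(1.216, 2.146)
continuing one RK4 step at a time; state shown every 25 steps (Δt=0.25):
t=0.250: state=(1.156, 1.783)
t=0.500: state=(1.163, 1.441)
t=0.750: state=(1.236, 1.169)
t=1.000: state=(1.371, 0.957)
t=1.250: state=(1.573, 0.794)
t=1.500: state=(1.852, 0.673)
t=1.750: state=(2.219, 0.587)
t=2.000: state=(2.694, 0.531)
t=2.250: state=(3.296, 0.503)
t=2.500: state=(4.041, 0.505)
t=2.750: state=(4.938, 0.545)
t=3.000: state=(5.963, 0.639)
t=3.250: state=(7.031, 0.821)
t=3.500: state=(7.926, 1.151)
t=3.750: state=(8.261, 1.708)
t=4.000: state=(7.617, 2.507)
t=4.250: state=(6.040, 3.331)
t=4.500: state=(4.245, 3.799)
t=4.750: state=(2.871, 3.767)
t=5.000: state=(2.020, 3.395)
t=5.250: state=(1.541, 2.891)
t=5.500: state=(1.289, 2.387)
t=5.750: state=(1.175, 1.941)
t=6.000: state=(1.152, 1.569)
t=6.250: state=(1.199, 1.270)
t=6.500: state=(1.309, 1.035)
t=6.750: state=(1.484, 0.854)
t=7.000: state=(1.730, 0.717)
t=7.250: state=(2.060, 0.618)
t=7.310: state=(2.154, 0.599)
compare at T: x=2.154, y=0.599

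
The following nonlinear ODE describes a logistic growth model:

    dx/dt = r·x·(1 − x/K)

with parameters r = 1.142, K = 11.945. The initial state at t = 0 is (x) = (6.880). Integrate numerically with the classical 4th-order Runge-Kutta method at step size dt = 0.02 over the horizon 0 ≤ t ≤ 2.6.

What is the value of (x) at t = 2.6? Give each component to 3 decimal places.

(x) = (11.510)

t=0.000: state=(6.880)
step 1 (dt=0.02): k1=(3.332), k2=(3.326), k3=(3.326), k4=(3.320); state += dt/6·(k1+2k2+2k3+k4)
t=0.020: state=(6.947)
t=0.040: state=(7.013)
t=0.060: state=(7.079)
continuing one RK4 step at a time; state shown every 5 steps (Δt=0.1):
t=0.100: state=(7.210)
t=0.200: state=(7.532)
t=0.300: state=(7.845)
t=0.400: state=(8.147)
t=0.500: state=(8.436)
t=0.600: state=(8.712)
t=0.700: state=(8.975)
t=0.800: state=(9.222)
t=0.900: state=(9.455)
t=1.000: state=(9.672)
t=1.100: state=(9.875)
t=1.200: state=(10.063)
t=1.300: state=(10.237)
t=1.400: state=(10.398)
t=1.500: state=(10.545)
t=1.600: state=(10.680)
t=1.700: state=(10.804)
t=1.800: state=(10.916)
t=1.900: state=(11.019)
t=2.000: state=(11.112)
t=2.100: state=(11.196)
t=2.200: state=(11.272)
t=2.300: state=(11.341)
t=2.400: state=(11.403)
t=2.500: state=(11.459)
t=2.600: state=(11.510)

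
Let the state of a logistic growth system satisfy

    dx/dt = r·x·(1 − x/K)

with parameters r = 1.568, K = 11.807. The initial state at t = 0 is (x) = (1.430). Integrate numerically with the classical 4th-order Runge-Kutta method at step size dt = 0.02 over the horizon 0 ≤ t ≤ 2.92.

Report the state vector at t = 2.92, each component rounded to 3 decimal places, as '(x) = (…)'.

(x) = (10.988)

t=0.000: state=(1.430)
step 1 (dt=0.02): k1=(1.971), k2=(1.994), k3=(1.994), k4=(2.018); state += dt/6·(k1+2k2+2k3+k4)
t=0.020: state=(1.470)
t=0.040: state=(1.511)
t=0.060: state=(1.553)
continuing one RK4 step at a time; state shown every 5 steps (Δt=0.1):
t=0.100: state=(1.639)
t=0.200: state=(1.873)
t=0.300: state=(2.134)
t=0.400: state=(2.422)
t=0.500: state=(2.737)
t=0.600: state=(3.081)
t=0.700: state=(3.451)
t=0.800: state=(3.846)
t=0.900: state=(4.263)
t=1.000: state=(4.699)
t=1.100: state=(5.149)
t=1.200: state=(5.608)
t=1.300: state=(6.070)
t=1.400: state=(6.531)
t=1.500: state=(6.984)
t=1.600: state=(7.424)
t=1.700: state=(7.846)
t=1.800: state=(8.248)
t=1.900: state=(8.625)
t=2.000: state=(8.976)
t=2.100: state=(9.300)
t=2.200: state=(9.596)
t=2.300: state=(9.864)
t=2.400: state=(10.105)
t=2.500: state=(10.321)
t=2.600: state=(10.513)
t=2.700: state=(10.683)
t=2.800: state=(10.833)
t=2.900: state=(10.964)
t=2.920: state=(10.988)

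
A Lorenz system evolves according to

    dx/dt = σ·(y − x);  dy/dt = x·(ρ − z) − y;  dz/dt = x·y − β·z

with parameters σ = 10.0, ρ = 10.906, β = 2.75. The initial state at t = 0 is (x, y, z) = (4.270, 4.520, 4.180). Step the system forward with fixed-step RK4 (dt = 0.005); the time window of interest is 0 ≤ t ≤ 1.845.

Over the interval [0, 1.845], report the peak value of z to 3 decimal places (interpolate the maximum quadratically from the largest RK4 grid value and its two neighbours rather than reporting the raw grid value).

max z = 13.783

t=0.000: state=(4.270, 4.520, 4.180)
step 1 (dt=0.005): k1=(2.500, 24.200, 7.805), k2=(3.043, 24.098, 8.039), k3=(3.026, 24.105, 8.042), k4=(3.554, 24.009, 8.280); state += dt/6·(k1+2k2+2k3+k4)
t=0.005: state=(4.285, 4.641, 4.220)
t=0.010: state=(4.305, 4.760, 4.263)
t=0.015: state=(4.331, 4.879, 4.308)
continuing one RK4 step at a time; state shown every 20 steps (Δt=0.1):
t=0.100: state=(5.284, 6.813, 5.548)
t=0.200: state=(6.927, 8.471, 8.415)
t=0.300: state=(7.899, 8.091, 11.993)
t=0.400: state=(7.190, 5.704, 13.765)
t=0.500: state=(5.407, 3.583, 12.953)
t=0.600: state=(3.884, 2.735, 11.060)
t=0.700: state=(3.126, 2.730, 9.204)
t=0.800: state=(3.023, 3.182, 7.767)
t=0.900: state=(3.400, 3.981, 6.897)
t=1.000: state=(4.161, 5.089, 6.740)
t=1.100: state=(5.205, 6.320, 7.483)
t=1.200: state=(6.257, 7.155, 9.133)
t=1.300: state=(6.812, 6.947, 11.068)
t=1.400: state=(6.491, 5.762, 12.154)
t=1.500: state=(5.548, 4.509, 11.913)
t=1.600: state=(4.607, 3.828, 10.857)
t=1.700: state=(4.054, 3.733, 9.645)
t=1.800: state=(3.951, 4.052, 8.668)
t=1.845: state=(4.033, 4.294, 8.363)
largest grid value and its neighbours: z(0.405)=13.77738, z(0.410)=13.78278, z(0.415)=13.78147
parabola through these three points peaks at t≈0.412 with z≈13.78309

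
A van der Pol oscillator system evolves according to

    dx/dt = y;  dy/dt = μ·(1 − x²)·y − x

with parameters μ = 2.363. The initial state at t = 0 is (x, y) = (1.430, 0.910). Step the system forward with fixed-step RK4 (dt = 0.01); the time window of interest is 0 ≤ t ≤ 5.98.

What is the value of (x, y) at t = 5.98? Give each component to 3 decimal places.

t=0.000: state=(1.430, 0.910)
step 1 (dt=0.01): k1=(0.910, -3.677), k2=(0.892, -3.663), k3=(0.892, -3.663), k4=(0.873, -3.648); state += dt/6·(k1+2k2+2k3+k4)
t=0.010: state=(1.439, 0.873)
t=0.020: state=(1.447, 0.837)
t=0.030: state=(1.456, 0.801)
continuing one RK4 step at a time; state shown every 20 steps (Δt=0.2):
t=0.200: state=(1.545, 0.281)
t=0.400: state=(1.561, -0.083)
t=0.600: state=(1.523, -0.271)
t=0.800: state=(1.458, -0.379)
t=1.000: state=(1.373, -0.463)
t=1.200: state=(1.272, -0.549)
t=1.400: state=(1.152, -0.658)
t=1.600: state=(1.006, -0.817)
t=1.800: state=(0.819, -1.073)
t=2.000: state=(0.564, -1.524)
t=2.200: state=(0.184, -2.363)
t=2.400: state=(-0.417, -3.703)
t=2.600: state=(-1.237, -4.042)
t=2.800: state=(-1.835, -1.762)
t=3.000: state=(-2.010, -0.257)
t=3.200: state=(-2.011, 0.153)
t=3.400: state=(-1.968, 0.253)
t=3.600: state=(-1.914, 0.286)
t=3.800: state=(-1.855, 0.306)
t=4.000: state=(-1.792, 0.324)
t=4.200: state=(-1.725, 0.345)
t=4.400: state=(-1.654, 0.370)
t=4.600: state=(-1.577, 0.401)
t=4.800: state=(-1.493, 0.439)
t=5.000: state=(-1.400, 0.489)
t=5.200: state=(-1.296, 0.558)
t=5.400: state=(-1.175, 0.655)
t=5.600: state=(-1.031, 0.801)
t=5.800: state=(-0.849, 1.039)
t=5.980: state=(-0.632, 1.403)

(x, y) = (-0.632, 1.403)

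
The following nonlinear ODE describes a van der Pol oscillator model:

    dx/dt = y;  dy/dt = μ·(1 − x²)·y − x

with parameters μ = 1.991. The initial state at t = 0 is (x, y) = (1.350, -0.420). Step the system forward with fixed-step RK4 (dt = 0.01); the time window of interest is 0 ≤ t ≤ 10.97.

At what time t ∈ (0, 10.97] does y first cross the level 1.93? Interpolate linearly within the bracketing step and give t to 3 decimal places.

t = 4.899

t=0.000: state=(1.350, -0.420)
step 1 (dt=0.01): k1=(-0.420, -0.662), k2=(-0.423, -0.659), k3=(-0.423, -0.660), k4=(-0.427, -0.657); state += dt/6·(k1+2k2+2k3+k4)
t=0.010: state=(1.346, -0.427)
t=0.020: state=(1.341, -0.433)
t=0.030: state=(1.337, -0.440)
continuing one RK4 step at a time; state shown every 50 steps (Δt=0.5):
t=0.500: state=(1.058, -0.764)
t=1.000: state=(0.517, -1.557)
t=1.500: state=(-0.775, -3.712)
t=2.000: state=(-1.979, -0.505)
t=2.500: state=(-1.945, 0.297)
t=3.000: state=(-1.772, 0.383)
t=3.500: state=(-1.561, 0.469)
t=4.000: state=(-1.292, 0.627)
t=4.500: state=(-0.897, 1.017)
t=4.890: state=(-0.359, 1.896)
next step: t=4.900: state=(-0.340, 1.933) — y has crossed 1.93
linear interpolation between t=4.890 (1.89605) and t=4.900 (1.93301) → t≈4.899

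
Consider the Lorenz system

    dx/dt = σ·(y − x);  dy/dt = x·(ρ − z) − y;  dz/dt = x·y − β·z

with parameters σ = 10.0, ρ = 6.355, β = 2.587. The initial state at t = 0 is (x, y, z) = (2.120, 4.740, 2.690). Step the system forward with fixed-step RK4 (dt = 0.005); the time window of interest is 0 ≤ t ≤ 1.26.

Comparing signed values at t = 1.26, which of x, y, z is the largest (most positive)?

largest component: z

t=0.000: state=(2.120, 4.740, 2.690)
step 1 (dt=0.005): k1=(26.200, 3.030, 3.090), k2=(25.621, 3.245, 3.397), k3=(25.641, 3.238, 3.389), k4=(25.080, 3.445, 3.690); state += dt/6·(k1+2k2+2k3+k4)
t=0.005: state=(2.248, 4.756, 2.707)
t=0.010: state=(2.371, 4.774, 2.727)
t=0.015: state=(2.489, 4.794, 2.750)
continuing one RK4 step at a time; state shown every 10 steps (Δt=0.05):
t=0.050: state=(3.196, 4.973, 2.979)
t=0.100: state=(3.960, 5.280, 3.486)
t=0.150: state=(4.540, 5.550, 4.150)
t=0.200: state=(4.975, 5.703, 4.910)
t=0.250: state=(5.264, 5.687, 5.689)
t=0.300: state=(5.394, 5.487, 6.402)
t=0.350: state=(5.358, 5.128, 6.969)
t=0.400: state=(5.172, 4.668, 7.335)
t=0.450: state=(4.869, 4.177, 7.487)
t=0.500: state=(4.497, 3.716, 7.444)
t=0.550: state=(4.104, 3.325, 7.248)
t=0.600: state=(3.729, 3.019, 6.949)
t=0.650: state=(3.400, 2.799, 6.590)
t=0.700: state=(3.131, 2.656, 6.206)
t=0.750: state=(2.925, 2.576, 5.823)
t=0.800: state=(2.781, 2.550, 5.458)
t=0.850: state=(2.693, 2.568, 5.123)
t=0.900: state=(2.654, 2.623, 4.826)
t=0.950: state=(2.660, 2.710, 4.572)
t=1.000: state=(2.703, 2.825, 4.365)
t=1.050: state=(2.780, 2.964, 4.208)
t=1.100: state=(2.886, 3.124, 4.101)
t=1.150: state=(3.017, 3.301, 4.049)
t=1.200: state=(3.168, 3.488, 4.050)
t=1.250: state=(3.335, 3.680, 4.106)
t=1.260: state=(3.369, 3.718, 4.123)
compare at T: x=3.369, y=3.718, z=4.123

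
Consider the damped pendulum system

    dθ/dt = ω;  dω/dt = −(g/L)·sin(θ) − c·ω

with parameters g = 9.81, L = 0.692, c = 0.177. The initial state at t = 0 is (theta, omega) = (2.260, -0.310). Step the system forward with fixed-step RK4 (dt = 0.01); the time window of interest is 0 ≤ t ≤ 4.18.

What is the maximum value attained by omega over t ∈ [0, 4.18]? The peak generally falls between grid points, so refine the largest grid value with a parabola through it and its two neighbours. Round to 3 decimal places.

max omega = 6.013

t=0.000: state=(2.260, -0.310)
step 1 (dt=0.01): k1=(-0.310, -10.886), k2=(-0.364, -10.890), k3=(-0.364, -10.892), k4=(-0.419, -10.899); state += dt/6·(k1+2k2+2k3+k4)
t=0.010: state=(2.256, -0.419)
t=0.020: state=(2.252, -0.528)
t=0.030: state=(2.246, -0.637)
continuing one RK4 step at a time; state shown every 20 steps (Δt=0.2):
t=0.200: state=(1.973, -2.616)
t=0.400: state=(1.188, -5.235)
t=0.600: state=(-0.035, -6.519)
t=0.800: state=(-1.198, -4.697)
t=1.000: state=(-1.847, -1.797)
t=1.200: state=(-1.937, 0.866)
t=1.400: state=(-1.497, 3.549)
t=1.600: state=(-0.543, 5.757)
t=1.800: state=(0.629, 5.419)
t=2.000: state=(1.470, 2.826)
t=2.200: state=(1.746, -0.038)
t=2.400: state=(1.461, -2.804)
t=2.600: state=(0.651, -5.112)
t=2.800: state=(-0.432, -5.219)
t=3.000: state=(-1.271, -2.931)
t=3.200: state=(-1.571, -0.068)
t=3.400: state=(-1.305, 2.700)
t=3.600: state=(-0.530, 4.817)
t=3.800: state=(0.470, 4.718)
t=4.000: state=(1.208, 2.457)
t=4.180: state=(1.424, -0.068)
largest grid value and its neighbours: omega(1.670)=6.00965, omega(1.680)=6.01294, omega(1.690)=6.00774
parabola through these three points peaks at t≈1.679 with omega≈6.01300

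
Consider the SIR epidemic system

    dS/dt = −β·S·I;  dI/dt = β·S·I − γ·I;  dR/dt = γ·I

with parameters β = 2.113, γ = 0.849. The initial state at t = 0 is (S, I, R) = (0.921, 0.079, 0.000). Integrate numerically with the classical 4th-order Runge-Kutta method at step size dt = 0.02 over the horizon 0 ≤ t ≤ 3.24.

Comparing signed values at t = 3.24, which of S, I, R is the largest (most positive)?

largest component: R

t=0.000: state=(0.921, 0.079, 0.000)
step 1 (dt=0.02): k1=(-0.154, 0.087, 0.067), k2=(-0.155, 0.087, 0.068), k3=(-0.155, 0.087, 0.068), k4=(-0.157, 0.088, 0.069); state += dt/6·(k1+2k2+2k3+k4)
t=0.020: state=(0.918, 0.081, 0.001)
t=0.040: state=(0.915, 0.083, 0.003)
t=0.060: state=(0.912, 0.084, 0.004)
continuing one RK4 step at a time; state shown every 10 steps (Δt=0.2):
t=0.200: state=(0.887, 0.098, 0.015)
t=0.400: state=(0.848, 0.119, 0.033)
t=0.600: state=(0.802, 0.142, 0.055)
t=0.800: state=(0.752, 0.167, 0.082)
t=1.000: state=(0.697, 0.191, 0.112)
t=1.200: state=(0.640, 0.214, 0.147)
t=1.400: state=(0.582, 0.234, 0.185)
t=1.600: state=(0.525, 0.249, 0.226)
t=1.800: state=(0.472, 0.259, 0.269)
t=2.000: state=(0.422, 0.264, 0.313)
t=2.200: state=(0.377, 0.264, 0.358)
t=2.400: state=(0.338, 0.259, 0.403)
t=2.600: state=(0.303, 0.250, 0.446)
t=2.800: state=(0.274, 0.239, 0.488)
t=3.000: state=(0.248, 0.225, 0.527)
t=3.200: state=(0.226, 0.210, 0.564)
t=3.240: state=(0.222, 0.207, 0.571)
compare at T: S=0.222, I=0.207, R=0.571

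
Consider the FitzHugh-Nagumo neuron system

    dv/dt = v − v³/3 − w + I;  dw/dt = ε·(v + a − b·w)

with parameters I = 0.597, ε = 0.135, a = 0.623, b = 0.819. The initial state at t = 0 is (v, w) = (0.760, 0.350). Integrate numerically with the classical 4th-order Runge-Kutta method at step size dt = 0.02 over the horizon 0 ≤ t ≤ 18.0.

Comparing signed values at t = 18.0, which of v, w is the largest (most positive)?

largest component: w

t=0.000: state=(0.760, 0.350)
step 1 (dt=0.02): k1=(0.861, 0.148), k2=(0.863, 0.149), k3=(0.863, 0.149), k4=(0.865, 0.150); state += dt/6·(k1+2k2+2k3+k4)
t=0.020: state=(0.777, 0.353)
t=0.040: state=(0.795, 0.356)
t=0.060: state=(0.812, 0.359)
continuing one RK4 step at a time; state shown every 50 steps (Δt=1):
t=1.000: state=(1.498, 0.543)
t=2.000: state=(1.650, 0.772)
t=3.000: state=(1.574, 0.978)
t=4.000: state=(1.457, 1.149)
t=5.000: state=(1.325, 1.286)
t=6.000: state=(1.176, 1.391)
t=7.000: state=(0.999, 1.464)
t=8.000: state=(0.759, 1.503)
t=9.000: state=(0.358, 1.499)
t=10.000: state=(-0.534, 1.418)
t=11.000: state=(-1.728, 1.195)
t=12.000: state=(-1.891, 0.911)
t=13.000: state=(-1.807, 0.659)
t=14.000: state=(-1.706, 0.445)
t=15.000: state=(-1.604, 0.267)
t=16.000: state=(-1.501, 0.120)
t=17.000: state=(-1.396, 0.002)
t=18.000: state=(-1.288, -0.090)
compare at T: v=-1.288, w=-0.090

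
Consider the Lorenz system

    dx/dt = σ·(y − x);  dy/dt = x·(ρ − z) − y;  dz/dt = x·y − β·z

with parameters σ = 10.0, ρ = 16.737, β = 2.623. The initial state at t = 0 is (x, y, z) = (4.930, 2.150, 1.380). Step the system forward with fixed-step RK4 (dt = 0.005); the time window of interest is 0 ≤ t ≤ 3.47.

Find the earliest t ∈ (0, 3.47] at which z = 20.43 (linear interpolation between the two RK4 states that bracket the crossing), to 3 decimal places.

t=0.000: state=(4.930, 2.150, 1.380)
step 1 (dt=0.005): k1=(-27.800, 73.560, 6.980), k2=(-25.266, 72.224, 7.678), k3=(-25.363, 72.316, 7.672), k4=(-22.916, 71.067, 8.343); state += dt/6·(k1+2k2+2k3+k4)
t=0.005: state=(4.803, 2.511, 1.418)
t=0.010: state=(4.700, 2.861, 1.463)
t=0.015: state=(4.619, 3.201, 1.514)
continuing one RK4 step at a time; state shown every 40 steps (Δt=0.2):
t=0.200: state=(9.869, 14.829, 10.904)
t=0.270: state=(12.604, 14.584, 20.288)
next step: t=0.275: state=(12.693, 14.267, 20.930) — z has crossed 20.43
linear interpolation between t=0.270 (20.28822) and t=0.275 (20.93050) → t≈0.271

t = 0.271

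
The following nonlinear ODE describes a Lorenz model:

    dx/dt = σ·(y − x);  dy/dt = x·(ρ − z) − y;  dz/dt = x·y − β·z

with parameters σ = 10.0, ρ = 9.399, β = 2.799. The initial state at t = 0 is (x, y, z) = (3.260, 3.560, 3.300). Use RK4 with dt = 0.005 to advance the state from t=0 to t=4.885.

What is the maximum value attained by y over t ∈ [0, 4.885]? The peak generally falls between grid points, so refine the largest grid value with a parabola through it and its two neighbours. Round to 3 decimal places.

max y = 7.716

t=0.000: state=(3.260, 3.560, 3.300)
step 1 (dt=0.005): k1=(3.000, 16.323, 2.369), k2=(3.333, 16.308, 2.512), k3=(3.324, 16.312, 2.514), k4=(3.649, 16.301, 2.660); state += dt/6·(k1+2k2+2k3+k4)
t=0.005: state=(3.277, 3.642, 3.313)
t=0.010: state=(3.296, 3.723, 3.327)
t=0.015: state=(3.319, 3.805, 3.342)
continuing one RK4 step at a time; state shown every 40 steps (Δt=0.2):
t=0.200: state=(5.411, 6.861, 5.484)
t=0.400: state=(7.134, 6.895, 10.697)
t=0.600: state=(4.880, 3.505, 10.794)
t=0.800: state=(3.177, 2.878, 7.887)
t=1.000: state=(3.392, 3.837, 6.120)
t=1.200: state=(4.730, 5.538, 6.480)
t=1.400: state=(5.988, 6.233, 8.877)
t=1.600: state=(5.428, 4.770, 10.014)
t=1.800: state=(4.230, 3.838, 8.729)
t=2.000: state=(4.020, 4.176, 7.416)
t=2.200: state=(4.668, 5.095, 7.338)
t=2.400: state=(5.382, 5.577, 8.448)
t=2.600: state=(5.273, 5.002, 9.233)
t=2.800: state=(4.649, 4.386, 8.766)
t=3.000: state=(4.412, 4.444, 7.995)
t=3.200: state=(4.700, 4.917, 7.830)
t=3.400: state=(5.090, 5.217, 8.340)
t=3.600: state=(5.103, 4.996, 8.803)
t=3.800: state=(4.801, 4.650, 8.659)
t=4.000: state=(4.628, 4.619, 8.247)
t=4.200: state=(4.744, 4.850, 8.100)
t=4.400: state=(4.952, 5.029, 8.327)
t=4.600: state=(4.991, 4.952, 8.586)
t=4.800: state=(4.850, 4.769, 8.560)
t=4.885: state=(4.788, 4.726, 8.476)
largest grid value and its neighbours: y(0.300)=7.71417, y(0.305)=7.71620, y(0.310)=7.71359
parabola through these three points peaks at t≈0.305 with y≈7.71621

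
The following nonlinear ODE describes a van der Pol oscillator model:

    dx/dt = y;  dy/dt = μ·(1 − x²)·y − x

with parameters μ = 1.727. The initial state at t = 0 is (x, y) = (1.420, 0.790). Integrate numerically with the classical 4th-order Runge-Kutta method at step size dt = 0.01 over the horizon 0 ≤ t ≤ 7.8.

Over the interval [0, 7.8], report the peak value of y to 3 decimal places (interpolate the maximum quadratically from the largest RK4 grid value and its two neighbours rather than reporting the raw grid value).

max y = 3.489

t=0.000: state=(1.420, 0.790)
step 1 (dt=0.01): k1=(0.790, -2.807), k2=(0.776, -2.801), k3=(0.776, -2.801), k4=(0.762, -2.794); state += dt/6·(k1+2k2+2k3+k4)
t=0.010: state=(1.428, 0.762)
t=0.020: state=(1.435, 0.734)
t=0.030: state=(1.442, 0.706)
continuing one RK4 step at a time; state shown every 50 steps (Δt=0.5):
t=0.500: state=(1.530, -0.192)
t=1.000: state=(1.333, -0.557)
t=1.500: state=(0.971, -0.929)
t=2.000: state=(0.309, -1.902)
t=2.500: state=(-1.108, -3.386)
t=3.000: state=(-1.999, -0.261)
t=3.500: state=(-1.920, 0.346)
t=4.000: state=(-1.719, 0.452)
t=4.500: state=(-1.465, 0.575)
t=5.000: state=(-1.124, 0.824)
t=5.500: state=(-0.574, 1.504)
t=6.000: state=(0.597, 3.328)
t=6.500: state=(1.921, 0.972)
t=7.000: state=(1.974, -0.283)
t=7.500: state=(1.791, -0.422)
t=7.800: state=(1.656, -0.480)
largest grid value and its neighbours: y(6.080)=3.48475, y(6.090)=3.48855, y(6.100)=3.48819
parabola through these three points peaks at t≈6.094 with y≈3.48890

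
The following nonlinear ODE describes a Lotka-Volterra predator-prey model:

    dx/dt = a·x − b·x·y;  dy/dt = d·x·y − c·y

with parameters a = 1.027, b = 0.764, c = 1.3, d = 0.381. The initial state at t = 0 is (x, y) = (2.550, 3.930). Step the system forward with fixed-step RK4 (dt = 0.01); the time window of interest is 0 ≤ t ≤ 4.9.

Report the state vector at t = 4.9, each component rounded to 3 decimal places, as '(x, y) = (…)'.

(x, y) = (8.449, 0.692)

t=0.000: state=(2.550, 3.930)
step 1 (dt=0.01): k1=(-5.038, -1.291), k2=(-4.975, -1.326), k3=(-4.976, -1.326), k4=(-4.914, -1.361); state += dt/6·(k1+2k2+2k3+k4)
t=0.010: state=(2.500, 3.917)
t=0.020: state=(2.452, 3.903)
t=0.030: state=(2.404, 3.888)
continuing one RK4 step at a time; state shown every 20 steps (Δt=0.2):
t=0.200: state=(1.762, 3.562)
t=0.400: state=(1.302, 3.082)
t=0.600: state=(1.037, 2.595)
t=0.800: state=(0.886, 2.152)
t=1.000: state=(0.807, 1.769)
t=1.200: state=(0.776, 1.449)
t=1.400: state=(0.780, 1.185)
t=1.600: state=(0.813, 0.971)
t=1.800: state=(0.872, 0.798)
t=2.000: state=(0.959, 0.660)
t=2.200: state=(1.074, 0.549)
t=2.400: state=(1.221, 0.462)
t=2.600: state=(1.404, 0.394)
t=2.800: state=(1.631, 0.341)
t=3.000: state=(1.907, 0.301)
t=3.200: state=(2.242, 0.271)
t=3.400: state=(2.646, 0.252)
t=3.600: state=(3.129, 0.242)
t=3.800: state=(3.704, 0.242)
t=4.000: state=(4.380, 0.254)
t=4.200: state=(5.165, 0.281)
t=4.400: state=(6.055, 0.332)
t=4.600: state=(7.024, 0.421)
t=4.800: state=(8.001, 0.576)
t=4.900: state=(8.449, 0.692)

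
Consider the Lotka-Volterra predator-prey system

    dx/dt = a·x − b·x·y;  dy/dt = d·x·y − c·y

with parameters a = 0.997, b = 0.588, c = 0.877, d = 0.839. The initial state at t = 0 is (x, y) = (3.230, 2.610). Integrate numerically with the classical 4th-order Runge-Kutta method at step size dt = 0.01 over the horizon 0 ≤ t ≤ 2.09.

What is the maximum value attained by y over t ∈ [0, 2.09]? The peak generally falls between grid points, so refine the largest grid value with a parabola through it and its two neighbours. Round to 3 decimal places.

max y = 5.220

t=0.000: state=(3.230, 2.610)
step 1 (dt=0.01): k1=(-1.737, 4.784), k2=(-1.777, 4.809), k3=(-1.777, 4.808), k4=(-1.818, 4.833); state += dt/6·(k1+2k2+2k3+k4)
t=0.010: state=(3.212, 2.658)
t=0.020: state=(3.194, 2.707)
t=0.030: state=(3.174, 2.756)
continuing one RK4 step at a time; state shown every 10 steps (Δt=0.1):
t=0.100: state=(3.017, 3.109)
t=0.200: state=(2.734, 3.626)
t=0.300: state=(2.405, 4.122)
t=0.400: state=(2.058, 4.554)
t=0.500: state=(1.722, 4.887)
t=0.600: state=(1.417, 5.106)
t=0.700: state=(1.156, 5.208)
t=0.800: state=(0.940, 5.208)
t=0.900: state=(0.766, 5.123)
t=1.000: state=(0.629, 4.974)
t=1.100: state=(0.521, 4.781)
t=1.200: state=(0.438, 4.559)
t=1.300: state=(0.372, 4.320)
t=1.400: state=(0.321, 4.074)
t=1.500: state=(0.282, 3.827)
t=1.600: state=(0.250, 3.584)
t=1.700: state=(0.225, 3.349)
t=1.800: state=(0.206, 3.124)
t=1.900: state=(0.191, 2.910)
t=2.000: state=(0.178, 2.707)
t=2.090: state=(0.170, 2.535)
largest grid value and its neighbours: y(0.740)=5.21950, y(0.750)=5.21983, y(0.760)=5.21922
parabola through these three points peaks at t≈0.749 with y≈5.21985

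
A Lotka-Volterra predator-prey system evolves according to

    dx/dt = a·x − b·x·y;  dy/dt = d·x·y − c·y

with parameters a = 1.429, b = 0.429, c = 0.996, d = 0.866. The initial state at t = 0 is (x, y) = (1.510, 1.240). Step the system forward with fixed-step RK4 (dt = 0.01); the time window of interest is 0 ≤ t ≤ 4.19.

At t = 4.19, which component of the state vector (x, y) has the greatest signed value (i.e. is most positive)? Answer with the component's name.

largest component: y

t=0.000: state=(1.510, 1.240)
step 1 (dt=0.01): k1=(1.355, 0.386), k2=(1.359, 0.394), k3=(1.359, 0.394), k4=(1.364, 0.402); state += dt/6·(k1+2k2+2k3+k4)
t=0.010: state=(1.524, 1.244)
t=0.020: state=(1.537, 1.248)
t=0.030: state=(1.551, 1.252)
continuing one RK4 step at a time; state shown every 20 steps (Δt=0.2):
t=0.200: state=(1.799, 1.353)
t=0.400: state=(2.115, 1.555)
t=0.600: state=(2.431, 1.889)
t=0.800: state=(2.694, 2.416)
t=1.000: state=(2.823, 3.200)
t=1.200: state=(2.733, 4.258)
t=1.400: state=(2.398, 5.458)
t=1.600: state=(1.906, 6.500)
t=1.800: state=(1.410, 7.091)
t=2.000: state=(1.015, 7.155)
t=2.200: state=(0.740, 6.815)
t=2.400: state=(0.562, 6.243)
t=2.600: state=(0.450, 5.580)
t=2.800: state=(0.382, 4.911)
t=3.000: state=(0.343, 4.283)
t=3.200: state=(0.324, 3.718)
t=3.400: state=(0.320, 3.220)
t=3.600: state=(0.329, 2.791)
t=3.800: state=(0.351, 2.425)
t=4.000: state=(0.384, 2.117)
t=4.190: state=(0.429, 1.873)
compare at T: x=0.429, y=1.873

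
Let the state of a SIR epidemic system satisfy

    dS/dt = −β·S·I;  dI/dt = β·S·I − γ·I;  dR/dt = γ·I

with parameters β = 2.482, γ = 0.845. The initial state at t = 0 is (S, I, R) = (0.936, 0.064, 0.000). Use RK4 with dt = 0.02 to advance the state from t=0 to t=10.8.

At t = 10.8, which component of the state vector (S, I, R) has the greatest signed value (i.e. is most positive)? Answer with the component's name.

largest component: R

t=0.000: state=(0.936, 0.064, 0.000)
step 1 (dt=0.02): k1=(-0.149, 0.095, 0.054), k2=(-0.151, 0.096, 0.055), k3=(-0.151, 0.096, 0.055), k4=(-0.153, 0.097, 0.056); state += dt/6·(k1+2k2+2k3+k4)
t=0.020: state=(0.933, 0.066, 0.001)
t=0.040: state=(0.930, 0.068, 0.002)
t=0.060: state=(0.927, 0.070, 0.003)
continuing one RK4 step at a time; state shown every 25 steps (Δt=0.5):
t=0.500: state=(0.834, 0.127, 0.039)
t=1.000: state=(0.677, 0.213, 0.110)
t=1.500: state=(0.494, 0.288, 0.218)
t=2.000: state=(0.338, 0.315, 0.347)
t=2.500: state=(0.231, 0.292, 0.477)
t=3.000: state=(0.165, 0.244, 0.591)
t=3.500: state=(0.126, 0.191, 0.683)
t=4.000: state=(0.102, 0.144, 0.753)
t=4.500: state=(0.088, 0.106, 0.806)
t=5.000: state=(0.078, 0.077, 0.844)
t=5.500: state=(0.072, 0.056, 0.872)
t=6.000: state=(0.068, 0.040, 0.892)
t=6.500: state=(0.065, 0.028, 0.906)
t=7.000: state=(0.063, 0.020, 0.917)
t=7.500: state=(0.062, 0.014, 0.924)
t=8.000: state=(0.061, 0.010, 0.929)
t=8.500: state=(0.061, 0.007, 0.932)
t=9.000: state=(0.060, 0.005, 0.935)
t=9.500: state=(0.060, 0.004, 0.937)
t=10.000: state=(0.060, 0.003, 0.938)
t=10.500: state=(0.059, 0.002, 0.939)
t=10.800: state=(0.059, 0.001, 0.939)
compare at T: S=0.059, I=0.001, R=0.939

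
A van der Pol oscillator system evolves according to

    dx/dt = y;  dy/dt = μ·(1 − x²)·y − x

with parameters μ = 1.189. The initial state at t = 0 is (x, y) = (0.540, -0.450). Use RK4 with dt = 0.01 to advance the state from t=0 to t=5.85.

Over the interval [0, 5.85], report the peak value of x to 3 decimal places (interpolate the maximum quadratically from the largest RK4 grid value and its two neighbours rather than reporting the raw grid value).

t=0.000: state=(0.540, -0.450)
step 1 (dt=0.01): k1=(-0.450, -0.919), k2=(-0.455, -0.922), k3=(-0.455, -0.922), k4=(-0.459, -0.925); state += dt/6·(k1+2k2+2k3+k4)
t=0.010: state=(0.535, -0.459)
t=0.020: state=(0.531, -0.468)
t=0.030: state=(0.526, -0.478)
continuing one RK4 step at a time; state shown every 20 steps (Δt=0.2):
t=0.200: state=(0.431, -0.647)
t=0.400: state=(0.279, -0.876)
t=0.600: state=(0.078, -1.143)
t=0.800: state=(-0.180, -1.438)
t=1.000: state=(-0.496, -1.701)
t=1.200: state=(-0.849, -1.793)
t=1.400: state=(-1.191, -1.567)
t=1.600: state=(-1.457, -1.061)
t=1.800: state=(-1.612, -0.502)
t=2.000: state=(-1.666, -0.064)
t=2.200: state=(-1.648, 0.230)
t=2.400: state=(-1.581, 0.426)
t=2.600: state=(-1.481, 0.572)
t=2.800: state=(-1.353, 0.703)
t=3.000: state=(-1.199, 0.843)
t=3.200: state=(-1.014, 1.015)
t=3.400: state=(-0.789, 1.245)
t=3.600: state=(-0.510, 1.566)
t=3.800: state=(-0.155, 2.005)
t=4.000: state=(0.298, 2.518)
t=4.200: state=(0.840, 2.826)
t=4.400: state=(1.380, 2.438)
t=4.600: state=(1.771, 1.424)
t=4.800: state=(1.957, 0.499)
t=5.000: state=(1.998, -0.037)
t=5.200: state=(1.960, -0.305)
t=5.400: state=(1.884, -0.445)
t=5.600: state=(1.786, -0.535)
t=5.800: state=(1.671, -0.610)
t=5.850: state=(1.640, -0.629)
largest grid value and its neighbours: x(4.970)=1.99787, x(4.980)=1.99798, x(4.990)=1.99790
parabola through these three points peaks at t≈4.981 with x≈1.99798

max x = 1.998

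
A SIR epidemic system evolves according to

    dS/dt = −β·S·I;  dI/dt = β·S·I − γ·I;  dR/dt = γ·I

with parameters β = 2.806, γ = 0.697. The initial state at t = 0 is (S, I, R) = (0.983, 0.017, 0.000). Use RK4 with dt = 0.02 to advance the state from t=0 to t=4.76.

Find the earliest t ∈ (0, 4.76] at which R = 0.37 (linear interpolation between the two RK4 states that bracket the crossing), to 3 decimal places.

t = 2.599

t=0.000: state=(0.983, 0.017, 0.000)
step 1 (dt=0.02): k1=(-0.047, 0.035, 0.012), k2=(-0.048, 0.036, 0.012), k3=(-0.048, 0.036, 0.012), k4=(-0.049, 0.036, 0.012); state += dt/6·(k1+2k2+2k3+k4)
t=0.020: state=(0.982, 0.018, 0.000)
t=0.040: state=(0.981, 0.018, 0.000)
t=0.060: state=(0.980, 0.019, 0.001)
continuing one RK4 step at a time; state shown every 10 steps (Δt=0.2):
t=0.200: state=(0.971, 0.026, 0.003)
t=0.400: state=(0.954, 0.038, 0.007)
t=0.600: state=(0.930, 0.056, 0.014)
t=0.800: state=(0.895, 0.082, 0.023)
t=1.000: state=(0.847, 0.116, 0.037)
t=1.200: state=(0.784, 0.160, 0.056)
t=1.400: state=(0.706, 0.212, 0.082)
t=1.600: state=(0.618, 0.267, 0.115)
t=1.800: state=(0.524, 0.320, 0.156)
t=2.000: state=(0.432, 0.364, 0.204)
t=2.200: state=(0.349, 0.394, 0.257)
t=2.400: state=(0.279, 0.408, 0.313)
t=2.580: state=(0.227, 0.409, 0.365)
next step: t=2.600: state=(0.221, 0.408, 0.370) — R has crossed 0.37
linear interpolation between t=2.580 (0.36461) and t=2.600 (0.37031) → t≈2.599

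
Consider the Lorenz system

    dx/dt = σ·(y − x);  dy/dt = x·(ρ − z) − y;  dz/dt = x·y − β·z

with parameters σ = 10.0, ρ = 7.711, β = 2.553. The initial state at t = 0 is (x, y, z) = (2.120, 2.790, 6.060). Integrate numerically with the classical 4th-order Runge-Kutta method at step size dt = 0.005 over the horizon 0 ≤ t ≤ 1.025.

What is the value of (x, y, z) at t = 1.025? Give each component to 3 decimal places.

t=0.000: state=(2.120, 2.790, 6.060)
step 1 (dt=0.005): k1=(6.700, 0.710, -9.556), k2=(6.550, 0.787, -9.445), k3=(6.556, 0.786, -9.446), k4=(6.411, 0.862, -9.336); state += dt/6·(k1+2k2+2k3+k4)
t=0.005: state=(2.153, 2.794, 6.013)
t=0.010: state=(2.184, 2.799, 5.967)
t=0.015: state=(2.214, 2.804, 5.922)
continuing one RK4 step at a time; state shown every 10 steps (Δt=0.05):
t=0.050: state=(2.397, 2.862, 5.634)
t=0.100: state=(2.607, 2.997, 5.304)
t=0.150: state=(2.799, 3.186, 5.060)
t=0.200: state=(2.999, 3.418, 4.904)
t=0.250: state=(3.220, 3.683, 4.835)
t=0.300: state=(3.463, 3.972, 4.856)
t=0.350: state=(3.726, 4.269, 4.970)
t=0.400: state=(4.002, 4.559, 5.177)
t=0.450: state=(4.278, 4.820, 5.471)
t=0.500: state=(4.538, 5.028, 5.837)
t=0.550: state=(4.762, 5.161, 6.253)
t=0.600: state=(4.931, 5.202, 6.686)
t=0.650: state=(5.029, 5.146, 7.098)
t=0.700: state=(5.047, 5.001, 7.450)
t=0.750: state=(4.985, 4.787, 7.711)
t=0.800: state=(4.854, 4.533, 7.864)
t=0.850: state=(4.671, 4.269, 7.905)
t=0.900: state=(4.459, 4.023, 7.845)
t=0.950: state=(4.241, 3.812, 7.703)
t=1.000: state=(4.036, 3.647, 7.503)
t=1.025: state=(3.942, 3.583, 7.388)

(x, y, z) = (3.942, 3.583, 7.388)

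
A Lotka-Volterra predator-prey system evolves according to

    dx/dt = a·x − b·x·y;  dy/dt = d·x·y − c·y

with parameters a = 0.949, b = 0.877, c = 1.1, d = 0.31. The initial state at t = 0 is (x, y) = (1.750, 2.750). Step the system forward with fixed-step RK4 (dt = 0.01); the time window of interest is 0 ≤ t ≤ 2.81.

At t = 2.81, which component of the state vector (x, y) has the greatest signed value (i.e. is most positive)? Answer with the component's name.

largest component: x

t=0.000: state=(1.750, 2.750)
step 1 (dt=0.01): k1=(-2.560, -1.533), k2=(-2.529, -1.540), k3=(-2.530, -1.540), k4=(-2.500, -1.546); state += dt/6·(k1+2k2+2k3+k4)
t=0.010: state=(1.725, 2.735)
t=0.020: state=(1.700, 2.719)
t=0.030: state=(1.676, 2.703)
continuing one RK4 step at a time; state shown every 10 steps (Δt=0.1):
t=0.100: state=(1.522, 2.591)
t=0.200: state=(1.343, 2.427)
t=0.300: state=(1.203, 2.261)
t=0.400: state=(1.092, 2.099)
t=0.500: state=(1.006, 1.942)
t=0.600: state=(0.939, 1.793)
t=0.700: state=(0.888, 1.652)
t=0.800: state=(0.849, 1.521)
t=0.900: state=(0.822, 1.398)
t=1.000: state=(0.803, 1.284)
t=1.100: state=(0.793, 1.179)
t=1.200: state=(0.790, 1.083)
t=1.300: state=(0.793, 0.994)
t=1.400: state=(0.802, 0.913)
t=1.500: state=(0.817, 0.838)
t=1.600: state=(0.837, 0.770)
t=1.700: state=(0.862, 0.709)
t=1.800: state=(0.893, 0.652)
t=1.900: state=(0.930, 0.601)
t=2.000: state=(0.972, 0.555)
t=2.100: state=(1.020, 0.512)
t=2.200: state=(1.074, 0.474)
t=2.300: state=(1.134, 0.440)
t=2.400: state=(1.202, 0.408)
t=2.500: state=(1.276, 0.380)
t=2.600: state=(1.359, 0.355)
t=2.700: state=(1.450, 0.332)
t=2.800: state=(1.550, 0.311)
t=2.810: state=(1.561, 0.309)
compare at T: x=1.561, y=0.309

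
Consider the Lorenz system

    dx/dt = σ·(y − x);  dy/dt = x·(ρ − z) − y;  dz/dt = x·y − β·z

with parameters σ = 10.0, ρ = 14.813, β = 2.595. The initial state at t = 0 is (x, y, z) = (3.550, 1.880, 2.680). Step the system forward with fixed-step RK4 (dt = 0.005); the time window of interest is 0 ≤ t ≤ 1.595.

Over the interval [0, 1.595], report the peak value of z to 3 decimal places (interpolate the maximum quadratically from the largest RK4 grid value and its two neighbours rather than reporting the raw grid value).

t=0.000: state=(3.550, 1.880, 2.680)
step 1 (dt=0.005): k1=(-16.700, 41.192, -0.281), k2=(-15.253, 40.585, 0.004), k3=(-15.304, 40.628, 0.004), k4=(-13.903, 40.061, 0.281); state += dt/6·(k1+2k2+2k3+k4)
t=0.005: state=(3.474, 2.083, 2.680)
t=0.010: state=(3.411, 2.281, 2.683)
t=0.015: state=(3.360, 2.474, 2.688)
continuing one RK4 step at a time; state shown every 20 steps (Δt=0.1):
t=0.100: state=(3.870, 5.611, 3.241)
t=0.200: state=(6.561, 10.056, 6.137)
t=0.300: state=(10.131, 13.041, 13.784)
t=0.400: state=(10.627, 8.289, 21.340)
t=0.500: state=(6.596, 1.983, 20.209)
t=0.600: state=(2.880, 0.273, 15.955)
t=0.700: state=(1.227, 0.338, 12.350)
t=0.800: state=(0.775, 0.647, 9.567)
t=0.900: state=(0.837, 1.058, 7.438)
t=1.000: state=(1.209, 1.744, 5.863)
t=1.100: state=(1.967, 2.991, 4.851)
t=1.200: state=(3.373, 5.228, 4.705)
t=1.300: state=(5.782, 8.744, 6.477)
t=1.400: state=(8.956, 11.905, 12.019)
t=1.500: state=(10.364, 9.654, 19.234)
t=1.595: state=(7.896, 4.063, 20.372)
largest grid value and its neighbours: z(0.425)=21.82012, z(0.430)=21.83889, z(0.435)=21.83402
parabola through these three points peaks at t≈0.431 with z≈21.83991

max z = 21.840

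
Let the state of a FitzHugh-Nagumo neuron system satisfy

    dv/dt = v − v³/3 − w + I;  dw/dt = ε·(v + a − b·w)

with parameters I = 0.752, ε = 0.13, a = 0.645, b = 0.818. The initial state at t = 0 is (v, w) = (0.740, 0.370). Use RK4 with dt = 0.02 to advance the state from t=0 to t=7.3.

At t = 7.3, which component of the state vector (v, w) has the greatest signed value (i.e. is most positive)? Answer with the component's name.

t=0.000: state=(0.740, 0.370)
step 1 (dt=0.02): k1=(0.987, 0.141), k2=(0.990, 0.142), k3=(0.990, 0.142), k4=(0.993, 0.143); state += dt/6·(k1+2k2+2k3+k4)
t=0.020: state=(0.760, 0.373)
t=0.040: state=(0.780, 0.376)
t=0.060: state=(0.800, 0.379)
continuing one RK4 step at a time; state shown every 25 steps (Δt=0.5):
t=0.500: state=(1.234, 0.455)
t=1.000: state=(1.579, 0.562)
t=1.500: state=(1.712, 0.679)
t=2.000: state=(1.726, 0.794)
t=2.500: state=(1.696, 0.902)
t=3.000: state=(1.651, 1.002)
t=3.500: state=(1.599, 1.094)
t=4.000: state=(1.545, 1.178)
t=4.500: state=(1.489, 1.254)
t=5.000: state=(1.432, 1.322)
t=5.500: state=(1.373, 1.383)
t=6.000: state=(1.311, 1.437)
t=6.500: state=(1.247, 1.485)
t=7.000: state=(1.179, 1.525)
t=7.300: state=(1.136, 1.547)
compare at T: v=1.136, w=1.547

largest component: w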